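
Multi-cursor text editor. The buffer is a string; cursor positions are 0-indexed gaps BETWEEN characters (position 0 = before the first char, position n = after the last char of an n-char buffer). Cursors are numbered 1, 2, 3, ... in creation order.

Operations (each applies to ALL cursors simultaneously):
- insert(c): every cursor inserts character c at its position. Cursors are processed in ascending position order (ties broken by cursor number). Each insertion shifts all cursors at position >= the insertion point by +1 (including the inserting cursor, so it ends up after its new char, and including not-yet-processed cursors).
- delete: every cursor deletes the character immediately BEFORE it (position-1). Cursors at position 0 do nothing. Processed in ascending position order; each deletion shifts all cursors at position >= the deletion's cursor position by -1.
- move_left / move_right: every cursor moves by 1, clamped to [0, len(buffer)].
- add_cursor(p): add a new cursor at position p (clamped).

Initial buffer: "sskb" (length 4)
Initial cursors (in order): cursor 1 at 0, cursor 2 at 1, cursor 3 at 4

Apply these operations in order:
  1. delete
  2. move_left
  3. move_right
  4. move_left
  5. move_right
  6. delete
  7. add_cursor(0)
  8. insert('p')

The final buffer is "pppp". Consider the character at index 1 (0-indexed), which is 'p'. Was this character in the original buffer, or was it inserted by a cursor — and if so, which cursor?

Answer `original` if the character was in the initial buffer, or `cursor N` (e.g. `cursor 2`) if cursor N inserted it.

After op 1 (delete): buffer="sk" (len 2), cursors c1@0 c2@0 c3@2, authorship ..
After op 2 (move_left): buffer="sk" (len 2), cursors c1@0 c2@0 c3@1, authorship ..
After op 3 (move_right): buffer="sk" (len 2), cursors c1@1 c2@1 c3@2, authorship ..
After op 4 (move_left): buffer="sk" (len 2), cursors c1@0 c2@0 c3@1, authorship ..
After op 5 (move_right): buffer="sk" (len 2), cursors c1@1 c2@1 c3@2, authorship ..
After op 6 (delete): buffer="" (len 0), cursors c1@0 c2@0 c3@0, authorship 
After op 7 (add_cursor(0)): buffer="" (len 0), cursors c1@0 c2@0 c3@0 c4@0, authorship 
After op 8 (insert('p')): buffer="pppp" (len 4), cursors c1@4 c2@4 c3@4 c4@4, authorship 1234
Authorship (.=original, N=cursor N): 1 2 3 4
Index 1: author = 2

Answer: cursor 2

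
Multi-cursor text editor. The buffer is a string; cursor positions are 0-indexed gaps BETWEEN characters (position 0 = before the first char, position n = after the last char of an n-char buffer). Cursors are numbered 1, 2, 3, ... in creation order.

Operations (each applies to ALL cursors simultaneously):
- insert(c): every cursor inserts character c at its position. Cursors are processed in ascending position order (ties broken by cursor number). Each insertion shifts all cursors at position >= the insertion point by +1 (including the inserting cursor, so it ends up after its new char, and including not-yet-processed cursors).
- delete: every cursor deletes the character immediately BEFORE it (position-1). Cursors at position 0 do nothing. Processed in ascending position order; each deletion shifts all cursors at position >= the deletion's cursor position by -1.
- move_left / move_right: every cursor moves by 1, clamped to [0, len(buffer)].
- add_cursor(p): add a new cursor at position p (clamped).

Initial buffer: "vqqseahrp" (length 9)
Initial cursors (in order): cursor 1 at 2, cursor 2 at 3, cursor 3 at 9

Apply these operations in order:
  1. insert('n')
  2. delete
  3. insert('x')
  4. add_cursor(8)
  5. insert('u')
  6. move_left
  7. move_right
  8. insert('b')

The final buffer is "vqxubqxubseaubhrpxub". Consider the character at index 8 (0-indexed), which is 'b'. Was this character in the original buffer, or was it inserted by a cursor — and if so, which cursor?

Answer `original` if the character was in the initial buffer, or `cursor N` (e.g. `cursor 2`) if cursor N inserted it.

Answer: cursor 2

Derivation:
After op 1 (insert('n')): buffer="vqnqnseahrpn" (len 12), cursors c1@3 c2@5 c3@12, authorship ..1.2......3
After op 2 (delete): buffer="vqqseahrp" (len 9), cursors c1@2 c2@3 c3@9, authorship .........
After op 3 (insert('x')): buffer="vqxqxseahrpx" (len 12), cursors c1@3 c2@5 c3@12, authorship ..1.2......3
After op 4 (add_cursor(8)): buffer="vqxqxseahrpx" (len 12), cursors c1@3 c2@5 c4@8 c3@12, authorship ..1.2......3
After op 5 (insert('u')): buffer="vqxuqxuseauhrpxu" (len 16), cursors c1@4 c2@7 c4@11 c3@16, authorship ..11.22...4...33
After op 6 (move_left): buffer="vqxuqxuseauhrpxu" (len 16), cursors c1@3 c2@6 c4@10 c3@15, authorship ..11.22...4...33
After op 7 (move_right): buffer="vqxuqxuseauhrpxu" (len 16), cursors c1@4 c2@7 c4@11 c3@16, authorship ..11.22...4...33
After op 8 (insert('b')): buffer="vqxubqxubseaubhrpxub" (len 20), cursors c1@5 c2@9 c4@14 c3@20, authorship ..111.222...44...333
Authorship (.=original, N=cursor N): . . 1 1 1 . 2 2 2 . . . 4 4 . . . 3 3 3
Index 8: author = 2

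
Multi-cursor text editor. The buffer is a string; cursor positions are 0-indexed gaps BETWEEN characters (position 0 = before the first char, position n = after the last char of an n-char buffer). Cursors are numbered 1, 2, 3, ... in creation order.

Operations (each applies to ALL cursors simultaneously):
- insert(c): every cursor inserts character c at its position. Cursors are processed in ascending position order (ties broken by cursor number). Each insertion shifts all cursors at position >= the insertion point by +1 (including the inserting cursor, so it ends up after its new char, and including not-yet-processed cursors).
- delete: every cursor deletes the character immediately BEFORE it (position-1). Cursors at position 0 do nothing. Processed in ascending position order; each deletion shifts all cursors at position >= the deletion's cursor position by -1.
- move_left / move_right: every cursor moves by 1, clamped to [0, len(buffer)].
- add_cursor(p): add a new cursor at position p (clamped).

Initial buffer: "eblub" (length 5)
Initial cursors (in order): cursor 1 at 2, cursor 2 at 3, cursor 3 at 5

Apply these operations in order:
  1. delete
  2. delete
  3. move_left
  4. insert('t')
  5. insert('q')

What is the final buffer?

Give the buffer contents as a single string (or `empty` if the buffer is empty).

After op 1 (delete): buffer="eu" (len 2), cursors c1@1 c2@1 c3@2, authorship ..
After op 2 (delete): buffer="" (len 0), cursors c1@0 c2@0 c3@0, authorship 
After op 3 (move_left): buffer="" (len 0), cursors c1@0 c2@0 c3@0, authorship 
After op 4 (insert('t')): buffer="ttt" (len 3), cursors c1@3 c2@3 c3@3, authorship 123
After op 5 (insert('q')): buffer="tttqqq" (len 6), cursors c1@6 c2@6 c3@6, authorship 123123

Answer: tttqqq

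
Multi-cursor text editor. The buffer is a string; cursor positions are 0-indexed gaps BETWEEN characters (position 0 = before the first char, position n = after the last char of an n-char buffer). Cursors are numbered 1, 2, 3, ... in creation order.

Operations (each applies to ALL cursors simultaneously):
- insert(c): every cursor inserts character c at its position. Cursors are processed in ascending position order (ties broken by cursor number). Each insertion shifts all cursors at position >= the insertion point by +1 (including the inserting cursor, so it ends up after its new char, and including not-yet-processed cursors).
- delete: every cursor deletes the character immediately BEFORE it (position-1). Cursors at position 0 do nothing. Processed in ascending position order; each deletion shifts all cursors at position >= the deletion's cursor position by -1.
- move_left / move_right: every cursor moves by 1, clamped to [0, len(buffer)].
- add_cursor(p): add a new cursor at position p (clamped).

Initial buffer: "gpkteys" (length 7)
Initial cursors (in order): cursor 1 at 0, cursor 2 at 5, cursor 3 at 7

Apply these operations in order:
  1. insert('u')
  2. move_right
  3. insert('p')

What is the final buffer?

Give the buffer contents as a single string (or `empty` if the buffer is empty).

Answer: ugppkteuypsup

Derivation:
After op 1 (insert('u')): buffer="ugpkteuysu" (len 10), cursors c1@1 c2@7 c3@10, authorship 1.....2..3
After op 2 (move_right): buffer="ugpkteuysu" (len 10), cursors c1@2 c2@8 c3@10, authorship 1.....2..3
After op 3 (insert('p')): buffer="ugppkteuypsup" (len 13), cursors c1@3 c2@10 c3@13, authorship 1.1....2.2.33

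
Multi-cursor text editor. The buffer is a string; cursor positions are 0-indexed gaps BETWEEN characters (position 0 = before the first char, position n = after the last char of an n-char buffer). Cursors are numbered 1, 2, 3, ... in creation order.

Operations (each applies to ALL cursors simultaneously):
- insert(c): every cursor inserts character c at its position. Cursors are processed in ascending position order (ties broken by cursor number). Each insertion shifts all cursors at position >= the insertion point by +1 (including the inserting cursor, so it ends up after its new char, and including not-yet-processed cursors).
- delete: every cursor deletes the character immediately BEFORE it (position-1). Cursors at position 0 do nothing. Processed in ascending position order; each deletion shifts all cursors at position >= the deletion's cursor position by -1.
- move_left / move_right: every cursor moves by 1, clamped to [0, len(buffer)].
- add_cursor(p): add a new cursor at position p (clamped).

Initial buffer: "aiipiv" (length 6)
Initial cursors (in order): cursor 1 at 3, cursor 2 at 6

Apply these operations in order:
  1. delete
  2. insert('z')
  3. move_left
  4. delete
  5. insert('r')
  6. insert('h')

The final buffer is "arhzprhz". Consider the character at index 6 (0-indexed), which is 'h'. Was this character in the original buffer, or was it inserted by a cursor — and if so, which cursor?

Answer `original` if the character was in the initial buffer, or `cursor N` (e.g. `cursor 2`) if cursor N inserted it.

After op 1 (delete): buffer="aipi" (len 4), cursors c1@2 c2@4, authorship ....
After op 2 (insert('z')): buffer="aizpiz" (len 6), cursors c1@3 c2@6, authorship ..1..2
After op 3 (move_left): buffer="aizpiz" (len 6), cursors c1@2 c2@5, authorship ..1..2
After op 4 (delete): buffer="azpz" (len 4), cursors c1@1 c2@3, authorship .1.2
After op 5 (insert('r')): buffer="arzprz" (len 6), cursors c1@2 c2@5, authorship .11.22
After op 6 (insert('h')): buffer="arhzprhz" (len 8), cursors c1@3 c2@7, authorship .111.222
Authorship (.=original, N=cursor N): . 1 1 1 . 2 2 2
Index 6: author = 2

Answer: cursor 2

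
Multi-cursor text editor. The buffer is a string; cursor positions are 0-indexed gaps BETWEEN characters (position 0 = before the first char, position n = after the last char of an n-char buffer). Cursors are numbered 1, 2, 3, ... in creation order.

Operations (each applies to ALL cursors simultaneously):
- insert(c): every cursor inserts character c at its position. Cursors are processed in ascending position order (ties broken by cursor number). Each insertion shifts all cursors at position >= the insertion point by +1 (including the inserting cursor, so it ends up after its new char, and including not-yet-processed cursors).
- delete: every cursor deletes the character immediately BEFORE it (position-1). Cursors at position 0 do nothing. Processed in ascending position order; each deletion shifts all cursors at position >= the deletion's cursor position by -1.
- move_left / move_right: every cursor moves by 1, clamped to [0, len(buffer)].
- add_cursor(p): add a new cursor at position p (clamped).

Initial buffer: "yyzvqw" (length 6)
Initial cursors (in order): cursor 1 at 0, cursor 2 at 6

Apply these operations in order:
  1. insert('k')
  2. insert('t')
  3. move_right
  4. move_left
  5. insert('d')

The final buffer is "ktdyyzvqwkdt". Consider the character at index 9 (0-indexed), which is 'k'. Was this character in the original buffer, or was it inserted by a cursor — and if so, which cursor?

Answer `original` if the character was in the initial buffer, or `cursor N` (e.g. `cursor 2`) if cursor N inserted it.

Answer: cursor 2

Derivation:
After op 1 (insert('k')): buffer="kyyzvqwk" (len 8), cursors c1@1 c2@8, authorship 1......2
After op 2 (insert('t')): buffer="ktyyzvqwkt" (len 10), cursors c1@2 c2@10, authorship 11......22
After op 3 (move_right): buffer="ktyyzvqwkt" (len 10), cursors c1@3 c2@10, authorship 11......22
After op 4 (move_left): buffer="ktyyzvqwkt" (len 10), cursors c1@2 c2@9, authorship 11......22
After op 5 (insert('d')): buffer="ktdyyzvqwkdt" (len 12), cursors c1@3 c2@11, authorship 111......222
Authorship (.=original, N=cursor N): 1 1 1 . . . . . . 2 2 2
Index 9: author = 2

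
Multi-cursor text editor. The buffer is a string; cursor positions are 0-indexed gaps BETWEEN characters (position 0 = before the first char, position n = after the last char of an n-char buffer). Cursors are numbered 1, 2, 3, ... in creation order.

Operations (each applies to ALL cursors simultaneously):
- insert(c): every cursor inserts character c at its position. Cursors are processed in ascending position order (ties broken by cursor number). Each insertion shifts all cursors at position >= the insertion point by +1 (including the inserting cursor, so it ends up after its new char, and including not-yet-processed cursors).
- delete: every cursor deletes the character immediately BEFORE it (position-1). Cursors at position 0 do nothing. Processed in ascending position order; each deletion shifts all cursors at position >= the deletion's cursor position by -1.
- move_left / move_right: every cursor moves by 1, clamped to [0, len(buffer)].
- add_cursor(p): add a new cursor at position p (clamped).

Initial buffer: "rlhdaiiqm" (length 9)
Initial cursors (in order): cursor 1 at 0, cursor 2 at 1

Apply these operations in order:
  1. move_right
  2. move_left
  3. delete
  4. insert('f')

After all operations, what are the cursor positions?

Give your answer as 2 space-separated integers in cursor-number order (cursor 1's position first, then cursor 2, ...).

After op 1 (move_right): buffer="rlhdaiiqm" (len 9), cursors c1@1 c2@2, authorship .........
After op 2 (move_left): buffer="rlhdaiiqm" (len 9), cursors c1@0 c2@1, authorship .........
After op 3 (delete): buffer="lhdaiiqm" (len 8), cursors c1@0 c2@0, authorship ........
After op 4 (insert('f')): buffer="fflhdaiiqm" (len 10), cursors c1@2 c2@2, authorship 12........

Answer: 2 2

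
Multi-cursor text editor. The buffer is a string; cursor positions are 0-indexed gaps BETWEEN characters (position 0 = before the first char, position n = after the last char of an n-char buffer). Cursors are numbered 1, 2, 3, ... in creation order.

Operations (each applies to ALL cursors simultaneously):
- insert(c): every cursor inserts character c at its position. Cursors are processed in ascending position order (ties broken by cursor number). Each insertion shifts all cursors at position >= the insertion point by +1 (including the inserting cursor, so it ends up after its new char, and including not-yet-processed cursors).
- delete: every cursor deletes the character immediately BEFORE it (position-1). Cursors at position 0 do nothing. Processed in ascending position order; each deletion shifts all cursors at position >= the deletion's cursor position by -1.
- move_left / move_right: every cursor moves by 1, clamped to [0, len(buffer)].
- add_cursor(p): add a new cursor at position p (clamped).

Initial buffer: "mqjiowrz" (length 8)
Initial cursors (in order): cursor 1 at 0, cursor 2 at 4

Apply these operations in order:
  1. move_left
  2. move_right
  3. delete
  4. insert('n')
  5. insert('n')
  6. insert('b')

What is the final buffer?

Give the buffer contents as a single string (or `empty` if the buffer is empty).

Answer: nnbqjnnbowrz

Derivation:
After op 1 (move_left): buffer="mqjiowrz" (len 8), cursors c1@0 c2@3, authorship ........
After op 2 (move_right): buffer="mqjiowrz" (len 8), cursors c1@1 c2@4, authorship ........
After op 3 (delete): buffer="qjowrz" (len 6), cursors c1@0 c2@2, authorship ......
After op 4 (insert('n')): buffer="nqjnowrz" (len 8), cursors c1@1 c2@4, authorship 1..2....
After op 5 (insert('n')): buffer="nnqjnnowrz" (len 10), cursors c1@2 c2@6, authorship 11..22....
After op 6 (insert('b')): buffer="nnbqjnnbowrz" (len 12), cursors c1@3 c2@8, authorship 111..222....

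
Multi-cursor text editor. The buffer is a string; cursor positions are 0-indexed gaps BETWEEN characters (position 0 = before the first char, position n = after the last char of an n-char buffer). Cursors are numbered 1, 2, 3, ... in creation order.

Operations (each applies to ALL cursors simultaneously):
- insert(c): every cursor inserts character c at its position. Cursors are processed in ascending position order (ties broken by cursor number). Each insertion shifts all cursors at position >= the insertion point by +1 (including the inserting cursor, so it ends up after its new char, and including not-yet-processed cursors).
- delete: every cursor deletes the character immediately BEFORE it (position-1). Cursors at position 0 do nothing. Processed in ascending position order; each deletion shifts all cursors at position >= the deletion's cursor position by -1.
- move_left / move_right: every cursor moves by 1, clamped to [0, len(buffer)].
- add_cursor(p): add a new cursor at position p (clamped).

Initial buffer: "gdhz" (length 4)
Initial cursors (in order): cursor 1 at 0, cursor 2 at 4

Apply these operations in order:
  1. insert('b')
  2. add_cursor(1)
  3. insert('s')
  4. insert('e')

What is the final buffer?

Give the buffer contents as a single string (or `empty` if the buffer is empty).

Answer: bsseegdhzbse

Derivation:
After op 1 (insert('b')): buffer="bgdhzb" (len 6), cursors c1@1 c2@6, authorship 1....2
After op 2 (add_cursor(1)): buffer="bgdhzb" (len 6), cursors c1@1 c3@1 c2@6, authorship 1....2
After op 3 (insert('s')): buffer="bssgdhzbs" (len 9), cursors c1@3 c3@3 c2@9, authorship 113....22
After op 4 (insert('e')): buffer="bsseegdhzbse" (len 12), cursors c1@5 c3@5 c2@12, authorship 11313....222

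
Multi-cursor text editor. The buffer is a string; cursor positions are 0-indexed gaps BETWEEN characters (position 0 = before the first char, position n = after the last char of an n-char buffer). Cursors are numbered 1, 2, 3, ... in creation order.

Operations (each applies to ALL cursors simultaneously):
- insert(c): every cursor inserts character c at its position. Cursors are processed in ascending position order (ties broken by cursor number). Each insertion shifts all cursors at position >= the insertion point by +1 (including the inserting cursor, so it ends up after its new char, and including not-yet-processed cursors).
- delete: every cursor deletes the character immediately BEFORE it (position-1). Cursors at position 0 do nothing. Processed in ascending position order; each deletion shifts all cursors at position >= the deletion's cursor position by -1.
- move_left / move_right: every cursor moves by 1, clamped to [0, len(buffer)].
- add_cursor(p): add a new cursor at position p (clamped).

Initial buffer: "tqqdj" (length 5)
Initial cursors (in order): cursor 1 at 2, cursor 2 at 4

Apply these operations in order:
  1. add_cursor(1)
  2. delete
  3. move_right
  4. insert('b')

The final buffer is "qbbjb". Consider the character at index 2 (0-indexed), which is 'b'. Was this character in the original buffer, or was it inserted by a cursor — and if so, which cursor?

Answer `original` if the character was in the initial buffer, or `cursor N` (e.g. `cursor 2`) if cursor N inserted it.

Answer: cursor 3

Derivation:
After op 1 (add_cursor(1)): buffer="tqqdj" (len 5), cursors c3@1 c1@2 c2@4, authorship .....
After op 2 (delete): buffer="qj" (len 2), cursors c1@0 c3@0 c2@1, authorship ..
After op 3 (move_right): buffer="qj" (len 2), cursors c1@1 c3@1 c2@2, authorship ..
After op 4 (insert('b')): buffer="qbbjb" (len 5), cursors c1@3 c3@3 c2@5, authorship .13.2
Authorship (.=original, N=cursor N): . 1 3 . 2
Index 2: author = 3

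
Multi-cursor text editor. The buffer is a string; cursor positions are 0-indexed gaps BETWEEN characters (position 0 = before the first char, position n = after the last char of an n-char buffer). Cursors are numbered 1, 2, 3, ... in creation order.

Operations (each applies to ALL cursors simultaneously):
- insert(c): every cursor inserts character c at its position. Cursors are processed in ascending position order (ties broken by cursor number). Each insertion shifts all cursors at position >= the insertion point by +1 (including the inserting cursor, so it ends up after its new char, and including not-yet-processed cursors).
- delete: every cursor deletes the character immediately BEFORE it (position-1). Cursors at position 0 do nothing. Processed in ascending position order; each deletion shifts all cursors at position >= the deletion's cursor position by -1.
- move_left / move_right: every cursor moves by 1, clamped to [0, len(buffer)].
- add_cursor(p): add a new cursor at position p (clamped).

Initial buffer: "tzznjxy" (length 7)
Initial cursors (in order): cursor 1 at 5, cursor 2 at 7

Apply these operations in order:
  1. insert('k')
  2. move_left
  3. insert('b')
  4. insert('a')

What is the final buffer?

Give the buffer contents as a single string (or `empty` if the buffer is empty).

After op 1 (insert('k')): buffer="tzznjkxyk" (len 9), cursors c1@6 c2@9, authorship .....1..2
After op 2 (move_left): buffer="tzznjkxyk" (len 9), cursors c1@5 c2@8, authorship .....1..2
After op 3 (insert('b')): buffer="tzznjbkxybk" (len 11), cursors c1@6 c2@10, authorship .....11..22
After op 4 (insert('a')): buffer="tzznjbakxybak" (len 13), cursors c1@7 c2@12, authorship .....111..222

Answer: tzznjbakxybak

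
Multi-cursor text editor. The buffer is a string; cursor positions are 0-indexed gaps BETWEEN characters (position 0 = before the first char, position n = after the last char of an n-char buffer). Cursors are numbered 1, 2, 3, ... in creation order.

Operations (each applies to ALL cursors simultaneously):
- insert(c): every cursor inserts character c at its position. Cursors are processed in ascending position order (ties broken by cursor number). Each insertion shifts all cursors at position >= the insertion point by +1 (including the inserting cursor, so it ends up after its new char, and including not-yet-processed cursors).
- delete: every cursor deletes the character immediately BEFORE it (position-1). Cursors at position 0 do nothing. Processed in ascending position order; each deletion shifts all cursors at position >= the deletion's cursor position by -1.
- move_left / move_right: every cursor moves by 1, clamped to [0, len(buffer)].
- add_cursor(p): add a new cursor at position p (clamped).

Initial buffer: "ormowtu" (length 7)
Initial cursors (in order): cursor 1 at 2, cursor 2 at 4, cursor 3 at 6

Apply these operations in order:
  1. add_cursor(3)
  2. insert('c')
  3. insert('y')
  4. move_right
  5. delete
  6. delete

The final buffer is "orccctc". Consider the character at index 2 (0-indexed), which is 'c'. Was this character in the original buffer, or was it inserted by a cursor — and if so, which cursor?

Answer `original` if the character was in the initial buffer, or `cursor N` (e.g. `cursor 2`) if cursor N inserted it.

After op 1 (add_cursor(3)): buffer="ormowtu" (len 7), cursors c1@2 c4@3 c2@4 c3@6, authorship .......
After op 2 (insert('c')): buffer="orcmcocwtcu" (len 11), cursors c1@3 c4@5 c2@7 c3@10, authorship ..1.4.2..3.
After op 3 (insert('y')): buffer="orcymcyocywtcyu" (len 15), cursors c1@4 c4@7 c2@10 c3@14, authorship ..11.44.22..33.
After op 4 (move_right): buffer="orcymcyocywtcyu" (len 15), cursors c1@5 c4@8 c2@11 c3@15, authorship ..11.44.22..33.
After op 5 (delete): buffer="orcycycytcy" (len 11), cursors c1@4 c4@6 c2@8 c3@11, authorship ..114422.33
After op 6 (delete): buffer="orccctc" (len 7), cursors c1@3 c4@4 c2@5 c3@7, authorship ..142.3
Authorship (.=original, N=cursor N): . . 1 4 2 . 3
Index 2: author = 1

Answer: cursor 1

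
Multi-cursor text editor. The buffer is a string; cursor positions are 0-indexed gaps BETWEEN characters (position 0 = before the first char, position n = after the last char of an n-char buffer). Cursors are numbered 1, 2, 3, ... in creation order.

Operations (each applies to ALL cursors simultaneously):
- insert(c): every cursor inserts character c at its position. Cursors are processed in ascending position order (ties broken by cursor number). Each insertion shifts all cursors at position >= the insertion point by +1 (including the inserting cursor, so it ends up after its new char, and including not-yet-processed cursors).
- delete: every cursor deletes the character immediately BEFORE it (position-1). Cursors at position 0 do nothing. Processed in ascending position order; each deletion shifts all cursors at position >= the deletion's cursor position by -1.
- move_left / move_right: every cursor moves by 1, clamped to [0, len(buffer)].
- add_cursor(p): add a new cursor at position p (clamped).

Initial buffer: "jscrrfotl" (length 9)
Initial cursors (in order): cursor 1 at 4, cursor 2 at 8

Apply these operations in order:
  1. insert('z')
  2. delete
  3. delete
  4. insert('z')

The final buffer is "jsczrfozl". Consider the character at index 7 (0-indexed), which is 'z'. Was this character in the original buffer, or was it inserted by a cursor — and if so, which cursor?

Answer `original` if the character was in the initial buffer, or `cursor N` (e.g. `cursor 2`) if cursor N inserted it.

Answer: cursor 2

Derivation:
After op 1 (insert('z')): buffer="jscrzrfotzl" (len 11), cursors c1@5 c2@10, authorship ....1....2.
After op 2 (delete): buffer="jscrrfotl" (len 9), cursors c1@4 c2@8, authorship .........
After op 3 (delete): buffer="jscrfol" (len 7), cursors c1@3 c2@6, authorship .......
After op 4 (insert('z')): buffer="jsczrfozl" (len 9), cursors c1@4 c2@8, authorship ...1...2.
Authorship (.=original, N=cursor N): . . . 1 . . . 2 .
Index 7: author = 2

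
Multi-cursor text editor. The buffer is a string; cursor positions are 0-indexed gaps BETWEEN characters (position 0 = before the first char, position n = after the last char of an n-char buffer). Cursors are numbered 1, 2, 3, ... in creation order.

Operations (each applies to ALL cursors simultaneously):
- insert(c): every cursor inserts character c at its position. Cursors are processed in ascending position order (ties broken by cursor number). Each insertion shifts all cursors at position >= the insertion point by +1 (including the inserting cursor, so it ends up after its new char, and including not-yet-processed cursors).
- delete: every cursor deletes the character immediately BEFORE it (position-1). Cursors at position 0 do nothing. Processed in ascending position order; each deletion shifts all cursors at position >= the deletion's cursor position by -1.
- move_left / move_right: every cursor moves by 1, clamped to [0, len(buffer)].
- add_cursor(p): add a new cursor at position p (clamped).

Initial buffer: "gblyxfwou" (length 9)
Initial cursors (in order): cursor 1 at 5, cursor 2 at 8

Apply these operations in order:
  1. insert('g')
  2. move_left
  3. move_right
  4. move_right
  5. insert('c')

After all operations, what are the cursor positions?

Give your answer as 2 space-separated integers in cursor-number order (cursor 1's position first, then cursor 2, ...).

After op 1 (insert('g')): buffer="gblyxgfwogu" (len 11), cursors c1@6 c2@10, authorship .....1...2.
After op 2 (move_left): buffer="gblyxgfwogu" (len 11), cursors c1@5 c2@9, authorship .....1...2.
After op 3 (move_right): buffer="gblyxgfwogu" (len 11), cursors c1@6 c2@10, authorship .....1...2.
After op 4 (move_right): buffer="gblyxgfwogu" (len 11), cursors c1@7 c2@11, authorship .....1...2.
After op 5 (insert('c')): buffer="gblyxgfcwoguc" (len 13), cursors c1@8 c2@13, authorship .....1.1..2.2

Answer: 8 13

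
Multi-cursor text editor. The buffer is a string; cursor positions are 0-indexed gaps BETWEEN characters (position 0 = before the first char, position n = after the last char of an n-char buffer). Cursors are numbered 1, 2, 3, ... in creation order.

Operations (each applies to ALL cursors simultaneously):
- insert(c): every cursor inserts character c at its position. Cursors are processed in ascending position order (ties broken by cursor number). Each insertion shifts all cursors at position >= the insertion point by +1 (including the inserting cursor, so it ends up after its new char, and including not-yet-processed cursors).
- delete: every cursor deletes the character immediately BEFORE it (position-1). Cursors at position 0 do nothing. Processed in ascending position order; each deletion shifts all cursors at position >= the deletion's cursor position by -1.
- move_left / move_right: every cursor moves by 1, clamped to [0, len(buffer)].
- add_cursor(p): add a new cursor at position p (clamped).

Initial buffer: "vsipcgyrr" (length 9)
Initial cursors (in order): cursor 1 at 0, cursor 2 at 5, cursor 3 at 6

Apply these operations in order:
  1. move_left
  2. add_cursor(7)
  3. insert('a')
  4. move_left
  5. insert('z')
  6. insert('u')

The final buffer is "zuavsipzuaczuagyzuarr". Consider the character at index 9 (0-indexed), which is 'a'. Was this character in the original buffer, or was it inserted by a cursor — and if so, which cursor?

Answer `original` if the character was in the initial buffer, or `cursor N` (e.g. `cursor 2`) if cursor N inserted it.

Answer: cursor 2

Derivation:
After op 1 (move_left): buffer="vsipcgyrr" (len 9), cursors c1@0 c2@4 c3@5, authorship .........
After op 2 (add_cursor(7)): buffer="vsipcgyrr" (len 9), cursors c1@0 c2@4 c3@5 c4@7, authorship .........
After op 3 (insert('a')): buffer="avsipacagyarr" (len 13), cursors c1@1 c2@6 c3@8 c4@11, authorship 1....2.3..4..
After op 4 (move_left): buffer="avsipacagyarr" (len 13), cursors c1@0 c2@5 c3@7 c4@10, authorship 1....2.3..4..
After op 5 (insert('z')): buffer="zavsipzaczagyzarr" (len 17), cursors c1@1 c2@7 c3@10 c4@14, authorship 11....22.33..44..
After op 6 (insert('u')): buffer="zuavsipzuaczuagyzuarr" (len 21), cursors c1@2 c2@9 c3@13 c4@18, authorship 111....222.333..444..
Authorship (.=original, N=cursor N): 1 1 1 . . . . 2 2 2 . 3 3 3 . . 4 4 4 . .
Index 9: author = 2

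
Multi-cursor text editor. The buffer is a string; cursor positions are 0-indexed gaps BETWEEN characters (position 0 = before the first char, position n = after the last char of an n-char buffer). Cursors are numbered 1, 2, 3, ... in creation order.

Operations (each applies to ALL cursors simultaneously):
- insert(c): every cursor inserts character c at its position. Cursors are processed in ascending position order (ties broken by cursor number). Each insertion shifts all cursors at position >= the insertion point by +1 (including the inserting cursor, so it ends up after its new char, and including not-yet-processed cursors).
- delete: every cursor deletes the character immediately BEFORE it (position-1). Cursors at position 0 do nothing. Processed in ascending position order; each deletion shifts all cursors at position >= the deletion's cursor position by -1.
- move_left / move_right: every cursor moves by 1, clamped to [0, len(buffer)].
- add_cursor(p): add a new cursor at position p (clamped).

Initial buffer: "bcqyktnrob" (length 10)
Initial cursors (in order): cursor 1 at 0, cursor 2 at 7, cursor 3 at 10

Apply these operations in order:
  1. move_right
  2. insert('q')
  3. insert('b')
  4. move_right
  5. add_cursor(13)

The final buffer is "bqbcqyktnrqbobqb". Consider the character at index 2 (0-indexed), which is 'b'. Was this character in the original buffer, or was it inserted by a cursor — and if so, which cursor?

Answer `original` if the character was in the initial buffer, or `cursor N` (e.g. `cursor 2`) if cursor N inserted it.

Answer: cursor 1

Derivation:
After op 1 (move_right): buffer="bcqyktnrob" (len 10), cursors c1@1 c2@8 c3@10, authorship ..........
After op 2 (insert('q')): buffer="bqcqyktnrqobq" (len 13), cursors c1@2 c2@10 c3@13, authorship .1.......2..3
After op 3 (insert('b')): buffer="bqbcqyktnrqbobqb" (len 16), cursors c1@3 c2@12 c3@16, authorship .11.......22..33
After op 4 (move_right): buffer="bqbcqyktnrqbobqb" (len 16), cursors c1@4 c2@13 c3@16, authorship .11.......22..33
After op 5 (add_cursor(13)): buffer="bqbcqyktnrqbobqb" (len 16), cursors c1@4 c2@13 c4@13 c3@16, authorship .11.......22..33
Authorship (.=original, N=cursor N): . 1 1 . . . . . . . 2 2 . . 3 3
Index 2: author = 1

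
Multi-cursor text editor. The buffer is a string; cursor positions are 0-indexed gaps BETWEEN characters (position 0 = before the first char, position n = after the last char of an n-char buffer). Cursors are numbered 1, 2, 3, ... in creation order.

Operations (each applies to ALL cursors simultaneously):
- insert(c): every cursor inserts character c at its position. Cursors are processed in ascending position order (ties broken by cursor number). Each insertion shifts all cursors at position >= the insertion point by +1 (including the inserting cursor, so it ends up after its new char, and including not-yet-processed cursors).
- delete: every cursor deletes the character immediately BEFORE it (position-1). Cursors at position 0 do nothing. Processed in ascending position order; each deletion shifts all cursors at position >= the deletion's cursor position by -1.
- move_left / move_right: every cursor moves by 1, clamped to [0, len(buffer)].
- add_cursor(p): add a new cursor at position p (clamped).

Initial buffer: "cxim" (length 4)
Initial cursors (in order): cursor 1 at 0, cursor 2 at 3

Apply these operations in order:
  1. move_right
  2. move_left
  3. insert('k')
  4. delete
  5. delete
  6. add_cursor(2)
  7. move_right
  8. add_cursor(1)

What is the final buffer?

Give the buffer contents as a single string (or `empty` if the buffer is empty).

Answer: cxm

Derivation:
After op 1 (move_right): buffer="cxim" (len 4), cursors c1@1 c2@4, authorship ....
After op 2 (move_left): buffer="cxim" (len 4), cursors c1@0 c2@3, authorship ....
After op 3 (insert('k')): buffer="kcxikm" (len 6), cursors c1@1 c2@5, authorship 1...2.
After op 4 (delete): buffer="cxim" (len 4), cursors c1@0 c2@3, authorship ....
After op 5 (delete): buffer="cxm" (len 3), cursors c1@0 c2@2, authorship ...
After op 6 (add_cursor(2)): buffer="cxm" (len 3), cursors c1@0 c2@2 c3@2, authorship ...
After op 7 (move_right): buffer="cxm" (len 3), cursors c1@1 c2@3 c3@3, authorship ...
After op 8 (add_cursor(1)): buffer="cxm" (len 3), cursors c1@1 c4@1 c2@3 c3@3, authorship ...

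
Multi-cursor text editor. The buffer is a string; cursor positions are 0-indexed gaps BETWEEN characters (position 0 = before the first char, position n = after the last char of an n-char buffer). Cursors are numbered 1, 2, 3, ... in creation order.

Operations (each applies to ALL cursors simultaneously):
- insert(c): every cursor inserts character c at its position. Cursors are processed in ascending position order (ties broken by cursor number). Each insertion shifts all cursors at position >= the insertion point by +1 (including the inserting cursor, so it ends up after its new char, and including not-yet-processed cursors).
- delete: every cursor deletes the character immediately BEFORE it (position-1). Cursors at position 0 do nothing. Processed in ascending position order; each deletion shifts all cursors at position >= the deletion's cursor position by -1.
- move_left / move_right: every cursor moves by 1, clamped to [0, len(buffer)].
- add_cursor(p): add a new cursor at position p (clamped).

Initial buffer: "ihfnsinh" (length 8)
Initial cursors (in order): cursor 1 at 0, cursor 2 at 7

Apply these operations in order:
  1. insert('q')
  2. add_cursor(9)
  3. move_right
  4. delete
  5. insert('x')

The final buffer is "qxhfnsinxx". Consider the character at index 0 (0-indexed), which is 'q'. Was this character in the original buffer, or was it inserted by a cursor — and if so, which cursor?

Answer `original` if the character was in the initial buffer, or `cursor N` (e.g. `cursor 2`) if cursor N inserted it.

Answer: cursor 1

Derivation:
After op 1 (insert('q')): buffer="qihfnsinqh" (len 10), cursors c1@1 c2@9, authorship 1.......2.
After op 2 (add_cursor(9)): buffer="qihfnsinqh" (len 10), cursors c1@1 c2@9 c3@9, authorship 1.......2.
After op 3 (move_right): buffer="qihfnsinqh" (len 10), cursors c1@2 c2@10 c3@10, authorship 1.......2.
After op 4 (delete): buffer="qhfnsin" (len 7), cursors c1@1 c2@7 c3@7, authorship 1......
After op 5 (insert('x')): buffer="qxhfnsinxx" (len 10), cursors c1@2 c2@10 c3@10, authorship 11......23
Authorship (.=original, N=cursor N): 1 1 . . . . . . 2 3
Index 0: author = 1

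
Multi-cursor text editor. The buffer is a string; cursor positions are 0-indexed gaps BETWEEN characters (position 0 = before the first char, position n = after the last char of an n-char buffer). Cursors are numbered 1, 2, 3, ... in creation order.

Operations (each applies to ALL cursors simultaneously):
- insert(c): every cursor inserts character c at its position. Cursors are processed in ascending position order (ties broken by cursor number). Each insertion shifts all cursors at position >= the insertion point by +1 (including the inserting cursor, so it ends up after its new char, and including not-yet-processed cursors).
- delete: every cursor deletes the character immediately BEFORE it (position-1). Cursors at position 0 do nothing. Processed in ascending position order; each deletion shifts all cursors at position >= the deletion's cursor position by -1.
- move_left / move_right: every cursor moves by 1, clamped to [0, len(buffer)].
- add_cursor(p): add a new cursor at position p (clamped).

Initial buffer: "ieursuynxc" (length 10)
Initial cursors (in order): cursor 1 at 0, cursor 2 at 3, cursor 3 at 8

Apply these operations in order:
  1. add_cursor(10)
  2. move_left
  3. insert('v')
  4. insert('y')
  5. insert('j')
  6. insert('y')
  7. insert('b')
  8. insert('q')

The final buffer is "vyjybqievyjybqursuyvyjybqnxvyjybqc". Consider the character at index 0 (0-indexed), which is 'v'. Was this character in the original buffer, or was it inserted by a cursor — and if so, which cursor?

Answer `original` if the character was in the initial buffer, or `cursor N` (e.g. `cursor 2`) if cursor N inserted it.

After op 1 (add_cursor(10)): buffer="ieursuynxc" (len 10), cursors c1@0 c2@3 c3@8 c4@10, authorship ..........
After op 2 (move_left): buffer="ieursuynxc" (len 10), cursors c1@0 c2@2 c3@7 c4@9, authorship ..........
After op 3 (insert('v')): buffer="vievursuyvnxvc" (len 14), cursors c1@1 c2@4 c3@10 c4@13, authorship 1..2.....3..4.
After op 4 (insert('y')): buffer="vyievyursuyvynxvyc" (len 18), cursors c1@2 c2@6 c3@13 c4@17, authorship 11..22.....33..44.
After op 5 (insert('j')): buffer="vyjievyjursuyvyjnxvyjc" (len 22), cursors c1@3 c2@8 c3@16 c4@21, authorship 111..222.....333..444.
After op 6 (insert('y')): buffer="vyjyievyjyursuyvyjynxvyjyc" (len 26), cursors c1@4 c2@10 c3@19 c4@25, authorship 1111..2222.....3333..4444.
After op 7 (insert('b')): buffer="vyjybievyjybursuyvyjybnxvyjybc" (len 30), cursors c1@5 c2@12 c3@22 c4@29, authorship 11111..22222.....33333..44444.
After op 8 (insert('q')): buffer="vyjybqievyjybqursuyvyjybqnxvyjybqc" (len 34), cursors c1@6 c2@14 c3@25 c4@33, authorship 111111..222222.....333333..444444.
Authorship (.=original, N=cursor N): 1 1 1 1 1 1 . . 2 2 2 2 2 2 . . . . . 3 3 3 3 3 3 . . 4 4 4 4 4 4 .
Index 0: author = 1

Answer: cursor 1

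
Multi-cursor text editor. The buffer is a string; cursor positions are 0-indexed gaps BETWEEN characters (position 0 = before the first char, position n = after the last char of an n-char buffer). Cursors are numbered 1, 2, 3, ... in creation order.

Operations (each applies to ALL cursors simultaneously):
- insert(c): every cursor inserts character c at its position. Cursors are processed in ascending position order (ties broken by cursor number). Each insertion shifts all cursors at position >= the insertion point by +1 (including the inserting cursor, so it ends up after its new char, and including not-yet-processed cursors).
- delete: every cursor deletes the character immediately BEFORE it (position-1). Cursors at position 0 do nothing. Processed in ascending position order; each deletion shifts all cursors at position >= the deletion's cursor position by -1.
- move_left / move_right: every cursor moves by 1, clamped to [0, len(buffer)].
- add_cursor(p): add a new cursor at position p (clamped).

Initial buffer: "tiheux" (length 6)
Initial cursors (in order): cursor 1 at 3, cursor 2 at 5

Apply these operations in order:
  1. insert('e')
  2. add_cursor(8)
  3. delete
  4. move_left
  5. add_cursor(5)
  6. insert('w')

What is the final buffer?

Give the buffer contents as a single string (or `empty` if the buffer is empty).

Answer: tiwhewwuw

Derivation:
After op 1 (insert('e')): buffer="tiheeuex" (len 8), cursors c1@4 c2@7, authorship ...1..2.
After op 2 (add_cursor(8)): buffer="tiheeuex" (len 8), cursors c1@4 c2@7 c3@8, authorship ...1..2.
After op 3 (delete): buffer="tiheu" (len 5), cursors c1@3 c2@5 c3@5, authorship .....
After op 4 (move_left): buffer="tiheu" (len 5), cursors c1@2 c2@4 c3@4, authorship .....
After op 5 (add_cursor(5)): buffer="tiheu" (len 5), cursors c1@2 c2@4 c3@4 c4@5, authorship .....
After op 6 (insert('w')): buffer="tiwhewwuw" (len 9), cursors c1@3 c2@7 c3@7 c4@9, authorship ..1..23.4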